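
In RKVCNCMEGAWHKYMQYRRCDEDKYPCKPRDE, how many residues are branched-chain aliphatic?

1

The BCAAs are Val, Leu, and Ile — aliphatic side chains with a branch point.
Matching residues: V3.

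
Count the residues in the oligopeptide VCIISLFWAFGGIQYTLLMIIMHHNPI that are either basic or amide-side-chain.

Basic: H, K, R. Amide-side-chain: N, Q.
Basic residues here: H23, H24 (2).
Amide-side-chain residues here: Q14, N25 (2).
The two groups share no amino acid, so total = 2 + 2 = 4.

4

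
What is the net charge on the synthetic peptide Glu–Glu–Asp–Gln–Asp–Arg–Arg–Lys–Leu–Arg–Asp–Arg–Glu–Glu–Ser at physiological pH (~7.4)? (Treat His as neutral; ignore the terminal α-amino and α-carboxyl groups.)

At pH ~7.4 the Lys and Arg side chains are protonated (+1), the Asp and Glu side chains are deprotonated (−1), and with His taken as neutral all other side chains carry no charge.
Positive (K, R): Arg6, Arg7, Lys8, Arg10, Arg12 → +5.
Negative (D, E): Glu1, Glu2, Asp3, Asp5, Asp11, Glu13, Glu14 → −7.
Net charge = (+5) + (−7) = −2.

-2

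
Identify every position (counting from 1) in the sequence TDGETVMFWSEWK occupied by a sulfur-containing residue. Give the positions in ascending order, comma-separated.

7

Cysteine (C, thiol) and methionine (M, thioether) are the two sulfur-containing amino acids.
Matching residues: M7.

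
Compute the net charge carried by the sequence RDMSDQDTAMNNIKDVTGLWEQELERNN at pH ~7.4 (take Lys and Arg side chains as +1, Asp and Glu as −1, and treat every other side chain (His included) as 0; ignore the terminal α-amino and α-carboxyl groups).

Positive (K, R): R1, K14, R26 → +3.
Negative (D, E): D2, D5, D7, D15, E21, E23, E25 → −7.
Net charge = (+3) + (−7) = −4.

-4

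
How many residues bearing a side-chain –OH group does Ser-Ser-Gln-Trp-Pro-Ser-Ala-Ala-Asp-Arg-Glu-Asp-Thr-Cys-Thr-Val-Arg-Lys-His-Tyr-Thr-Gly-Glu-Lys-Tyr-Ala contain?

8

S, T, and Y are the three residues with a side-chain hydroxyl.
Matching residues: Ser1, Ser2, Ser6, Thr13, Thr15, Tyr20, Thr21, Tyr25.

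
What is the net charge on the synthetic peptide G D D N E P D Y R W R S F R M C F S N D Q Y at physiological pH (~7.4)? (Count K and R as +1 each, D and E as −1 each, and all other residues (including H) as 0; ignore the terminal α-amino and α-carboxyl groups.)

-2

Positive (K, R): R9, R11, R14 → +3.
Negative (D, E): D2, D3, E5, D7, D20 → −5.
Net charge = (+3) + (−5) = −2.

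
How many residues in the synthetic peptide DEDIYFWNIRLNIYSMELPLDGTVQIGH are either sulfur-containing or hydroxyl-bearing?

5

Sulfur-containing: C, M. Hydroxyl-bearing: S, T, Y.
Sulfur-containing residues here: M16 (1).
Hydroxyl-bearing residues here: Y5, Y14, S15, T23 (4).
The two groups share no amino acid, so total = 1 + 4 = 5.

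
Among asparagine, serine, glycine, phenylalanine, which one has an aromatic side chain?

phenylalanine

Phenylalanine (F), tryptophan (W), and tyrosine (Y) have aromatic ring side chains.
Of the listed options, only phenylalanine belongs to this group.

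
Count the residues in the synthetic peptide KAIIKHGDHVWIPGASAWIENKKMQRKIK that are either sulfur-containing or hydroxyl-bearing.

Sulfur-containing: C, M. Hydroxyl-bearing: S, T, Y.
Sulfur-containing residues here: M24 (1).
Hydroxyl-bearing residues here: S16 (1).
The two groups share no amino acid, so total = 1 + 1 = 2.

2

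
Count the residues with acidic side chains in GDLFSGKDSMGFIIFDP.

3

Aspartate (D) and glutamate (E) have carboxylic-acid side chains and are the acidic amino acids.
Matching residues: D2, D8, D16.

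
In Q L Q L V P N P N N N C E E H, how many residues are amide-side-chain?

Only N (asparagine) and Q (glutamine) carry a side-chain carboxamide.
Matching residues: Q1, Q3, N7, N9, N10, N11.

6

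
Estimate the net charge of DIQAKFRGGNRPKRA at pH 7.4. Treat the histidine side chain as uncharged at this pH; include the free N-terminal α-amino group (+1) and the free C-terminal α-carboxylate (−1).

+4

Near pH 7.4, K and R contribute +1 each, D and E contribute −1 each, and every other side chain (His included, as stated) is uncharged.
Positive (K, R): K5, R7, R11, K13, R14 → +5.
Negative (D, E): D1 → −1.
The N-terminus (+1) and C-terminus (−1) cancel.
Net charge = (+5) + (−1) = +4.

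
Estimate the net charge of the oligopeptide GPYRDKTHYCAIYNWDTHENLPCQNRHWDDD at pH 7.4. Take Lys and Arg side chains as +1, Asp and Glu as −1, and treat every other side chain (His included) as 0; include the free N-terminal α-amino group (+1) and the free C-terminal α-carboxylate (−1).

-3

Positive (K, R): R4, K6, R26 → +3.
Negative (D, E): D5, D16, E19, D29, D30, D31 → −6.
The N-terminus (+1) and C-terminus (−1) cancel.
Net charge = (+3) + (−6) = −3.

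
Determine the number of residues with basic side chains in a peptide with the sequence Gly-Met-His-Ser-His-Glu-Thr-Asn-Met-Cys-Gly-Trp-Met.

2

K, R, and H are the three residues with basic side chains (ε-amine, guanidinium, and imidazole respectively).
Matching residues: His3, His5.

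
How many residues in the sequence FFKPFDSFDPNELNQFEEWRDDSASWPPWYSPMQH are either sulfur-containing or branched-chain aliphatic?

Sulfur-containing: C, M. Branched-chain aliphatic: I, L, V.
Sulfur-containing residues here: M33 (1).
Branched-chain aliphatic residues here: L13 (1).
The two groups share no amino acid, so total = 1 + 1 = 2.

2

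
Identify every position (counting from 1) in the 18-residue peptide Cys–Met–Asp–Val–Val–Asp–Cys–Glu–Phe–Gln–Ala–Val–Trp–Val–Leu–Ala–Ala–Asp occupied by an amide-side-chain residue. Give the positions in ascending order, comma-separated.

10

Only N (asparagine) and Q (glutamine) carry a side-chain carboxamide.
Matching residues: Gln10.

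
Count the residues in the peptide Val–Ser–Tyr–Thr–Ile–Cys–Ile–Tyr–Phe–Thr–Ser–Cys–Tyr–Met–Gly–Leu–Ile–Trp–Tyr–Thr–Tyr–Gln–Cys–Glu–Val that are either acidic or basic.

1

Acidic: D, E. Basic: H, K, R.
Acidic residues here: Glu24 (1).
Basic residues here: none (0).
The two groups share no amino acid, so total = 1 + 0 = 1.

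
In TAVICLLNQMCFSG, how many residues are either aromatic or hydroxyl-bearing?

3

Aromatic: F, W, Y. Hydroxyl-bearing: S, T, Y.
Aromatic residues here: F12 (1).
Hydroxyl-bearing residues here: T1, S13 (2).
(Y belongs to both groups, but none appear in this sequence.) Total = 1 + 2 = 3.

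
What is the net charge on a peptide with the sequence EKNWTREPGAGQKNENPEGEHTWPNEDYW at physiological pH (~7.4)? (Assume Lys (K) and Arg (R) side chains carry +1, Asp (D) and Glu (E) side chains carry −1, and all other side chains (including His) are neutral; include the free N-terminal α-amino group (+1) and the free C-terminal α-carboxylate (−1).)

Positive (K, R): K2, R6, K13 → +3.
Negative (D, E): E1, E7, E15, E18, E20, E26, D27 → −7.
The N-terminus (+1) and C-terminus (−1) cancel.
Net charge = (+3) + (−7) = −4.

-4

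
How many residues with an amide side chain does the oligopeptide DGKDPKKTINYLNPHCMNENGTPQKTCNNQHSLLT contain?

The amide-side-chain residues are Asn (N) and Gln (Q).
Matching residues: N10, N13, N18, N20, Q24, N28, N29, Q30.

8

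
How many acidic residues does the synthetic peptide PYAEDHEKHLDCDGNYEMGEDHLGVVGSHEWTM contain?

9

Only D (aspartate) and E (glutamate) carry a side-chain carboxylic acid.
Matching residues: E4, D5, E7, D11, D13, E17, E20, D21, E30.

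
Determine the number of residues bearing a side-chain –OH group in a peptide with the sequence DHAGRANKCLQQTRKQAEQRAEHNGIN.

1

Serine (S), threonine (T), and tyrosine (Y) each carry a hydroxyl group on the side chain.
Matching residues: T13.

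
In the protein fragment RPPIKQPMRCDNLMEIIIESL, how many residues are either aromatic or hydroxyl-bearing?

1

Aromatic: F, W, Y. Hydroxyl-bearing: S, T, Y.
Aromatic residues here: none (0).
Hydroxyl-bearing residues here: S20 (1).
(Y belongs to both groups, but none appear in this sequence.) Total = 0 + 1 = 1.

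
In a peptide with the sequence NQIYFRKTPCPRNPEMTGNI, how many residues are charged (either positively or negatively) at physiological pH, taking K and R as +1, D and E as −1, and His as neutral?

Charged side chains at pH ~7.4: K, R (positive); D, E (negative).
Matching residues: R6, K7, R12, E15.

4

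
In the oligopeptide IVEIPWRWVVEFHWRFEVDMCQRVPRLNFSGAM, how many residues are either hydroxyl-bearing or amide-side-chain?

3

Hydroxyl-bearing: S, T, Y. Amide-side-chain: N, Q.
Hydroxyl-bearing residues here: S30 (1).
Amide-side-chain residues here: Q22, N28 (2).
The two groups share no amino acid, so total = 1 + 2 = 3.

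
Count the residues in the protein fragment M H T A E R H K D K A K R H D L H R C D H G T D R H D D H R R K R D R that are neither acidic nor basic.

8

Acidic: D, E. Basic: K, R, H. All other residues are neither.
Matching residues: M1, T3, A4, A11, L16, C19, G22, T23.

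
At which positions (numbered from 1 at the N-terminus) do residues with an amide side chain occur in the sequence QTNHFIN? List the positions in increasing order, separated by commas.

Only N (asparagine) and Q (glutamine) carry a side-chain carboxamide.
Matching residues: Q1, N3, N7.

1, 3, 7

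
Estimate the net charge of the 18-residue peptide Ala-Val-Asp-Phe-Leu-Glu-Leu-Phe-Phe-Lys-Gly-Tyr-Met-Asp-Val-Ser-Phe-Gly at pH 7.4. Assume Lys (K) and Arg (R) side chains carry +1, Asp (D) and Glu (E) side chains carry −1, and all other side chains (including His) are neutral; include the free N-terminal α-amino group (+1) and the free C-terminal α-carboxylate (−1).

Positive (K, R): Lys10 → +1.
Negative (D, E): Asp3, Glu6, Asp14 → −3.
The N-terminus (+1) and C-terminus (−1) cancel.
Net charge = (+1) + (−3) = −2.

-2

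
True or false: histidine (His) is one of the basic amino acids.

The basic amino acids are Lys (K), Arg (R), and His (H).
Histidine is in this group.

True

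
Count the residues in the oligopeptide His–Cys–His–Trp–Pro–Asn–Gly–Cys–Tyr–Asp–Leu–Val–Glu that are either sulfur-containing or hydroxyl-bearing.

3

Sulfur-containing: C, M. Hydroxyl-bearing: S, T, Y.
Sulfur-containing residues here: Cys2, Cys8 (2).
Hydroxyl-bearing residues here: Tyr9 (1).
The two groups share no amino acid, so total = 2 + 1 = 3.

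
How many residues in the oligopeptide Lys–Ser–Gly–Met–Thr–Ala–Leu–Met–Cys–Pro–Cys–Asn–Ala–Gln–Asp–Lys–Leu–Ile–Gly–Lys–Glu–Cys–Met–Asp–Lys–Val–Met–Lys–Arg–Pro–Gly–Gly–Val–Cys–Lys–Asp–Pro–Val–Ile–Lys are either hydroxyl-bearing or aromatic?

Hydroxyl-bearing: S, T, Y. Aromatic: F, W, Y.
Hydroxyl-bearing residues here: Ser2, Thr5 (2).
Aromatic residues here: none (0).
(Y belongs to both groups, but none appear in this sequence.) Total = 2 + 0 = 2.

2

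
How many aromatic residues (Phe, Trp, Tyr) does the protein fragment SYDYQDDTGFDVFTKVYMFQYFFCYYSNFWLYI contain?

14

Matching residues: Y2, Y4, F10, F13, Y17, F19, Y21, F22, F23, Y25, Y26, F29, W30, Y32.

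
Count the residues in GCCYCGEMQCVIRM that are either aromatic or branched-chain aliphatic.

Aromatic: F, W, Y. Branched-chain aliphatic: I, L, V.
Aromatic residues here: Y4 (1).
Branched-chain aliphatic residues here: V11, I12 (2).
The two groups share no amino acid, so total = 1 + 2 = 3.

3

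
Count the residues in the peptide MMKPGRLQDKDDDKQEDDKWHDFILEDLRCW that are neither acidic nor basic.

Acidic: D, E. Basic: K, R, H. All other residues are neither.
Matching residues: M1, M2, P4, G5, L7, Q8, Q15, W20, F23, I24, L25, L28, C30, W31.

14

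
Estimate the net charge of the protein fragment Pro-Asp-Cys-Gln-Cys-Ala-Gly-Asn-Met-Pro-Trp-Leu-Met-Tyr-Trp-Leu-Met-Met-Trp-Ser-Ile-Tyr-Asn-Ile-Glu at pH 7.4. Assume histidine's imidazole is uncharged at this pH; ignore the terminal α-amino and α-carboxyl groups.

-2

The side chains ionized at physiological pH are Lys/Arg (+1) and Asp/Glu (−1); with His treated as neutral, nothing else contributes.
Positive (K, R): none → +0.
Negative (D, E): Asp2, Glu25 → −2.
Net charge = (+0) + (−2) = −2.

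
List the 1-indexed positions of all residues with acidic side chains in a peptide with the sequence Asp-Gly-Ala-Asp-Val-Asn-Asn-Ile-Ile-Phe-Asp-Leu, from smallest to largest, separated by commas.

The acidic residues are Asp (D) and Glu (E), whose side chains end in a carboxylate group.
Matching residues: Asp1, Asp4, Asp11.

1, 4, 11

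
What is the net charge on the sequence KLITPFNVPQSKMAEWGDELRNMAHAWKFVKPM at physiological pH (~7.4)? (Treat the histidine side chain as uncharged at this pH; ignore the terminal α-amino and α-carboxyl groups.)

Near pH 7.4, K and R contribute +1 each, D and E contribute −1 each, and every other side chain (His included, as stated) is uncharged.
Positive (K, R): K1, K12, R21, K28, K31 → +5.
Negative (D, E): E15, D18, E19 → −3.
Net charge = (+5) + (−3) = +2.

+2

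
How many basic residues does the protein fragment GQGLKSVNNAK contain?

Lysine (K), arginine (R), and histidine (H) have basic, nitrogen-containing side chains.
Matching residues: K5, K11.

2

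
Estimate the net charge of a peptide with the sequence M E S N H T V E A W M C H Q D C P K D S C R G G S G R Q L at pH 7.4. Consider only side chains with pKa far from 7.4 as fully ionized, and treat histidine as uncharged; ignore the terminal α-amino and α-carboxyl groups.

-1

At pH ~7.4 the Lys and Arg side chains are protonated (+1), the Asp and Glu side chains are deprotonated (−1), and with His taken as neutral all other side chains carry no charge.
Positive (K, R): K18, R22, R27 → +3.
Negative (D, E): E2, E8, D15, D19 → −4.
Net charge = (+3) + (−4) = −1.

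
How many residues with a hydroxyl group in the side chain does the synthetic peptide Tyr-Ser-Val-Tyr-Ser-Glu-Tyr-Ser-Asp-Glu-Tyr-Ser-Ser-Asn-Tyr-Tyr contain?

Serine (S), threonine (T), and tyrosine (Y) each carry a hydroxyl group on the side chain.
Matching residues: Tyr1, Ser2, Tyr4, Ser5, Tyr7, Ser8, Tyr11, Ser12, Ser13, Tyr15, Tyr16.

11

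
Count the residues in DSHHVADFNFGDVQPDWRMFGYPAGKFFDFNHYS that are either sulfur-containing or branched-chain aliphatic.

Sulfur-containing: C, M. Branched-chain aliphatic: I, L, V.
Sulfur-containing residues here: M19 (1).
Branched-chain aliphatic residues here: V5, V13 (2).
The two groups share no amino acid, so total = 1 + 2 = 3.

3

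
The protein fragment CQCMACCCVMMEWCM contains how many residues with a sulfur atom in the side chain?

10

The sulfur-bearing residues are cysteine (–SH) and methionine (–S–CH₃).
Matching residues: C1, C3, M4, C6, C7, C8, M10, M11, C14, M15.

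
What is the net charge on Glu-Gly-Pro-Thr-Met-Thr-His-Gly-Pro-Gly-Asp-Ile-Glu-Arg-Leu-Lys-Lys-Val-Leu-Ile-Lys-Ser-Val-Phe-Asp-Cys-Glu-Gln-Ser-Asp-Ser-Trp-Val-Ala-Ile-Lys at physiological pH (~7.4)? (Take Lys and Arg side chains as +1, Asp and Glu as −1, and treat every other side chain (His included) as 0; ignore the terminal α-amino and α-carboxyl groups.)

Positive (K, R): Arg14, Lys16, Lys17, Lys21, Lys36 → +5.
Negative (D, E): Glu1, Asp11, Glu13, Asp25, Glu27, Asp30 → −6.
Net charge = (+5) + (−6) = −1.

-1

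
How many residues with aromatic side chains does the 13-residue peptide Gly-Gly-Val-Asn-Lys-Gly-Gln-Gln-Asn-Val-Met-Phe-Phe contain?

2

F, W, and Y each carry an aromatic ring on the side chain.
Matching residues: Phe12, Phe13.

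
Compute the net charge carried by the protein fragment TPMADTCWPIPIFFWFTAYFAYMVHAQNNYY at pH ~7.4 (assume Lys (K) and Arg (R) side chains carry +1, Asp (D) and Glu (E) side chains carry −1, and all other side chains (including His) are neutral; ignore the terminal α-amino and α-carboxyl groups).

Positive (K, R): none → +0.
Negative (D, E): D5 → −1.
Net charge = (+0) + (−1) = −1.

-1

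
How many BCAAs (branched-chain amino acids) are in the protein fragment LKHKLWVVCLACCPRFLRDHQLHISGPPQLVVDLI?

Valine (V), leucine (L), and isoleucine (I) are the branched-chain amino acids.
Matching residues: L1, L5, V7, V8, L10, L17, L22, I24, L30, V31, V32, L34, I35.

13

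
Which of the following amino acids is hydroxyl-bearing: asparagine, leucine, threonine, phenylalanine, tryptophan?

S, T, and Y are the three residues with a side-chain hydroxyl.
Of the listed options, only threonine belongs to this group.

threonine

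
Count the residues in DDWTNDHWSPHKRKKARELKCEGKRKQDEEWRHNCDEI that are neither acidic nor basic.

15

Acidic: D, E. Basic: K, R, H. All other residues are neither.
Matching residues: W3, T4, N5, W8, S9, P10, A16, L19, C21, G23, Q27, W31, N34, C35, I38.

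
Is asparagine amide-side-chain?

Yes

Asparagine (N) and glutamine (Q) have uncharged amide side chains.
Asparagine is in this group.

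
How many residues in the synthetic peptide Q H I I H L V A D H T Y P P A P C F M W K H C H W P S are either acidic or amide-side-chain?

2

Acidic: D, E. Amide-side-chain: N, Q.
Acidic residues here: D9 (1).
Amide-side-chain residues here: Q1 (1).
The two groups share no amino acid, so total = 1 + 1 = 2.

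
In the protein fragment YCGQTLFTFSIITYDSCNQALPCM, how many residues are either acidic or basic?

1

Acidic: D, E. Basic: H, K, R.
Acidic residues here: D15 (1).
Basic residues here: none (0).
The two groups share no amino acid, so total = 1 + 0 = 1.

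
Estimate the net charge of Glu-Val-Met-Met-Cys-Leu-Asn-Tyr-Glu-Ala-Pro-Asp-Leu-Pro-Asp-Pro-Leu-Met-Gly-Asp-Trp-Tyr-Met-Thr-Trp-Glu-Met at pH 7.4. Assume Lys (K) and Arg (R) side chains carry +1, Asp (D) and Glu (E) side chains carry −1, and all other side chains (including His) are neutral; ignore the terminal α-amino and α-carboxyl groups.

Positive (K, R): none → +0.
Negative (D, E): Glu1, Glu9, Asp12, Asp15, Asp20, Glu26 → −6.
Net charge = (+0) + (−6) = −6.

-6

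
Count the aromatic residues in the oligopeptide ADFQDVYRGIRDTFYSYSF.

F, W, and Y each carry an aromatic ring on the side chain.
Matching residues: F3, Y7, F14, Y15, Y17, F19.

6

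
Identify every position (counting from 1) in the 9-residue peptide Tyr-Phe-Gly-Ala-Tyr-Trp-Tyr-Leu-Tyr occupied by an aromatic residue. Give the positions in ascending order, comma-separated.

1, 2, 5, 6, 7, 9

Matching residues: Tyr1, Phe2, Tyr5, Trp6, Tyr7, Tyr9.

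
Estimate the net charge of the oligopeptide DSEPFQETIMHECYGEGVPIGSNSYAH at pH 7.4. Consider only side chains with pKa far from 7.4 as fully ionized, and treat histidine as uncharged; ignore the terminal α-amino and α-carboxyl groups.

The side chains ionized at physiological pH are Lys/Arg (+1) and Asp/Glu (−1); with His treated as neutral, nothing else contributes.
Positive (K, R): none → +0.
Negative (D, E): D1, E3, E7, E12, E16 → −5.
Net charge = (+0) + (−5) = −5.

-5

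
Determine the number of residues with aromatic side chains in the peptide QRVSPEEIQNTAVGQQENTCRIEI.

0

The aromatic amino acids are Phe (F, benzyl), Trp (W, indole), and Tyr (Y, phenol).
None of the 24 residues belong to this group.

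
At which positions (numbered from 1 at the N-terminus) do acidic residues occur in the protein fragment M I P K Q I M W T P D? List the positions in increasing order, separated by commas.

11

Aspartate (D) and glutamate (E) have carboxylic-acid side chains and are the acidic amino acids.
Matching residues: D11.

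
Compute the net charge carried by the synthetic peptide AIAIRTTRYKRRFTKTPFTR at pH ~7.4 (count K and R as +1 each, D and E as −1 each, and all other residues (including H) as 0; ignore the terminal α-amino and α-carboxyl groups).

+7

Positive (K, R): R5, R8, K10, R11, R12, K15, R20 → +7.
Negative (D, E): none → −0.
Net charge = (+7) + (−0) = +7.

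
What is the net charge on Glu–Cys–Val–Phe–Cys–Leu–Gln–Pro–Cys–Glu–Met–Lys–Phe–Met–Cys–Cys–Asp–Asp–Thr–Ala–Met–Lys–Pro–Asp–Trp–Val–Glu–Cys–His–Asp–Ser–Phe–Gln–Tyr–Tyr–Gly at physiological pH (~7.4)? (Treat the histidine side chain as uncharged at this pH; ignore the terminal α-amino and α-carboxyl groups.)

-5

Near pH 7.4, K and R contribute +1 each, D and E contribute −1 each, and every other side chain (His included, as stated) is uncharged.
Positive (K, R): Lys12, Lys22 → +2.
Negative (D, E): Glu1, Glu10, Asp17, Asp18, Asp24, Glu27, Asp30 → −7.
Net charge = (+2) + (−7) = −5.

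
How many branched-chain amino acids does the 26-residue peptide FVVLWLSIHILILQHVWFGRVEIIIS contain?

The BCAAs are Val, Leu, and Ile — aliphatic side chains with a branch point.
Matching residues: V2, V3, L4, L6, I8, I10, L11, I12, L13, V16, V21, I23, I24, I25.

14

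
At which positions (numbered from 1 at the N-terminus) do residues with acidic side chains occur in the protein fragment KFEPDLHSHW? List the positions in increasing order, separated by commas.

3, 5

Only D (aspartate) and E (glutamate) carry a side-chain carboxylic acid.
Matching residues: E3, D5.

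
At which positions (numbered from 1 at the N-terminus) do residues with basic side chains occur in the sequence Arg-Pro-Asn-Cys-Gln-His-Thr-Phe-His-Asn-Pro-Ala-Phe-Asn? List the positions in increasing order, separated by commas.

1, 6, 9

The basic amino acids are Lys (K), Arg (R), and His (H).
Matching residues: Arg1, His6, His9.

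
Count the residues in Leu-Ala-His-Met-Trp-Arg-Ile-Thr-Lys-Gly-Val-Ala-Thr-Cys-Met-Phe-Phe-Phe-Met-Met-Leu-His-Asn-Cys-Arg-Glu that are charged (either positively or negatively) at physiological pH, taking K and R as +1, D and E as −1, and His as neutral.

Charged side chains at pH ~7.4: K, R (positive); D, E (negative).
Matching residues: Arg6, Lys9, Arg25, Glu26.

4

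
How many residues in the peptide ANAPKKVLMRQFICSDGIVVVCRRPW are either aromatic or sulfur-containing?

Aromatic: F, W, Y. Sulfur-containing: C, M.
Aromatic residues here: F12, W26 (2).
Sulfur-containing residues here: M9, C14, C22 (3).
The two groups share no amino acid, so total = 2 + 3 = 5.

5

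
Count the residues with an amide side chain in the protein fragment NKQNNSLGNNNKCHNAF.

The amide-side-chain residues are Asn (N) and Gln (Q).
Matching residues: N1, Q3, N4, N5, N9, N10, N11, N15.

8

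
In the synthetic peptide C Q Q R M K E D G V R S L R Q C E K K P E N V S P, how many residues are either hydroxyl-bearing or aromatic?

2

Hydroxyl-bearing: S, T, Y. Aromatic: F, W, Y.
Hydroxyl-bearing residues here: S12, S24 (2).
Aromatic residues here: none (0).
(Y belongs to both groups, but none appear in this sequence.) Total = 2 + 0 = 2.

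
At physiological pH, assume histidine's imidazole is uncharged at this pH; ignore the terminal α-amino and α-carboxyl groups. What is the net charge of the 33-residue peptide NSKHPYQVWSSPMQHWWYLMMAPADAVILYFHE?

-1

Near pH 7.4, K and R contribute +1 each, D and E contribute −1 each, and every other side chain (His included, as stated) is uncharged.
Positive (K, R): K3 → +1.
Negative (D, E): D25, E33 → −2.
Net charge = (+1) + (−2) = −1.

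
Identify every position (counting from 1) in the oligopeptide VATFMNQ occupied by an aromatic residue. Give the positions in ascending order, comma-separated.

F, W, and Y each carry an aromatic ring on the side chain.
Matching residues: F4.

4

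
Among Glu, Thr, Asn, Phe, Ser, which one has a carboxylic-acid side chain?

The acidic residues are Asp (D) and Glu (E), whose side chains end in a carboxylate group.
Of the listed options, only Glu belongs to this group.

Glu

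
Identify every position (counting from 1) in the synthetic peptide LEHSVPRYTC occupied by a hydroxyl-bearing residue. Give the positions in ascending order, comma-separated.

S, T, and Y are the three residues with a side-chain hydroxyl.
Matching residues: S4, Y8, T9.

4, 8, 9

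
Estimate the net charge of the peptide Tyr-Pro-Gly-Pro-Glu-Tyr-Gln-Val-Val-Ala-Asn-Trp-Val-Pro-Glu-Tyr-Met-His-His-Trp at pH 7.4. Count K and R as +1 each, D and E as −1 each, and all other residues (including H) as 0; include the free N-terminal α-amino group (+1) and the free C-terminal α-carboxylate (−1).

Positive (K, R): none → +0.
Negative (D, E): Glu5, Glu15 → −2.
The N-terminus (+1) and C-terminus (−1) cancel.
Net charge = (+0) + (−2) = −2.

-2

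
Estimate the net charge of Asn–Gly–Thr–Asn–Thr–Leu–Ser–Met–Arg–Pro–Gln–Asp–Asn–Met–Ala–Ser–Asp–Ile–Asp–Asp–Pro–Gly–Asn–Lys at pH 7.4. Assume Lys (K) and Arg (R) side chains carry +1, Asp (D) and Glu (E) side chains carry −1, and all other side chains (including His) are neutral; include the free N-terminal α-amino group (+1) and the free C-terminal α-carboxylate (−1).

Positive (K, R): Arg9, Lys24 → +2.
Negative (D, E): Asp12, Asp17, Asp19, Asp20 → −4.
The N-terminus (+1) and C-terminus (−1) cancel.
Net charge = (+2) + (−4) = −2.

-2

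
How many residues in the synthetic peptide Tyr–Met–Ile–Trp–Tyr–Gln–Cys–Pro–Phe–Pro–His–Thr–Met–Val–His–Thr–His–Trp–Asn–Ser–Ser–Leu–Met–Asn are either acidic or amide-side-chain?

Acidic: D, E. Amide-side-chain: N, Q.
Acidic residues here: none (0).
Amide-side-chain residues here: Gln6, Asn19, Asn24 (3).
The two groups share no amino acid, so total = 0 + 3 = 3.

3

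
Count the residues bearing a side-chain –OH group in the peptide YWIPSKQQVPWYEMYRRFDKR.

4

Serine (S), threonine (T), and tyrosine (Y) each carry a hydroxyl group on the side chain.
Matching residues: Y1, S5, Y12, Y15.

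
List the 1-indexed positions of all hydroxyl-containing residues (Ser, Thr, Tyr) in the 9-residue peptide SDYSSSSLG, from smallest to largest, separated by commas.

Matching residues: S1, Y3, S4, S5, S6, S7.

1, 3, 4, 5, 6, 7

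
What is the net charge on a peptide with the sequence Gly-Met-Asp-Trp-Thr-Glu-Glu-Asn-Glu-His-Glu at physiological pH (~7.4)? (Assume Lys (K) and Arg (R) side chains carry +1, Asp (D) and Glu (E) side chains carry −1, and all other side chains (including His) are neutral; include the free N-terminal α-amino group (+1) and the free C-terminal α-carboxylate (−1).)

-5

Positive (K, R): none → +0.
Negative (D, E): Asp3, Glu6, Glu7, Glu9, Glu11 → −5.
The N-terminus (+1) and C-terminus (−1) cancel.
Net charge = (+0) + (−5) = −5.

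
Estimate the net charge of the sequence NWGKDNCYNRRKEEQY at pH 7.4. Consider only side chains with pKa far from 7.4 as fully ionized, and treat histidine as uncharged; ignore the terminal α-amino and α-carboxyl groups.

Near pH 7.4, K and R contribute +1 each, D and E contribute −1 each, and every other side chain (His included, as stated) is uncharged.
Positive (K, R): K4, R10, R11, K12 → +4.
Negative (D, E): D5, E13, E14 → −3.
Net charge = (+4) + (−3) = +1.

+1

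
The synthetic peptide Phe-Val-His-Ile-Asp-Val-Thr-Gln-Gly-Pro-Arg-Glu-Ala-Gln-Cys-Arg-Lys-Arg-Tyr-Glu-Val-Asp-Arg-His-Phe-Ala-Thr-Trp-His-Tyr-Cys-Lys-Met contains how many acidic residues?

4

Aspartate (D) and glutamate (E) have carboxylic-acid side chains and are the acidic amino acids.
Matching residues: Asp5, Glu12, Glu20, Asp22.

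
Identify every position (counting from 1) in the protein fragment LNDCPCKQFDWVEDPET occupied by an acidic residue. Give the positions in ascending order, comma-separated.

3, 10, 13, 14, 16

Only D (aspartate) and E (glutamate) carry a side-chain carboxylic acid.
Matching residues: D3, D10, E13, D14, E16.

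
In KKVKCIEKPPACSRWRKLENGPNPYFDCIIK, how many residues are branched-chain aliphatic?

5

V, L, and I make up the branched-chain aliphatic group.
Matching residues: V3, I6, L18, I29, I30.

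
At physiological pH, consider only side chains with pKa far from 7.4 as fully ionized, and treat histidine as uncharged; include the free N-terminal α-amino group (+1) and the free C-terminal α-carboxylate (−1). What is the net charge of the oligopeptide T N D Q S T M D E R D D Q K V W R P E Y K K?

-1

At pH ~7.4 the Lys and Arg side chains are protonated (+1), the Asp and Glu side chains are deprotonated (−1), and with His taken as neutral all other side chains carry no charge.
Positive (K, R): R10, K14, R17, K21, K22 → +5.
Negative (D, E): D3, D8, E9, D11, D12, E19 → −6.
The N-terminus (+1) and C-terminus (−1) cancel.
Net charge = (+5) + (−6) = −1.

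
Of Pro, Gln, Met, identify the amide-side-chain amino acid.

Gln

The amide-side-chain residues are Asn (N) and Gln (Q).
Of the listed options, only Gln belongs to this group.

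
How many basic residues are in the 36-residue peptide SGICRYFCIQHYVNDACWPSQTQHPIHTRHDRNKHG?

9

The basic amino acids are Lys (K), Arg (R), and His (H).
Matching residues: R5, H11, H24, H27, R29, H30, R32, K34, H35.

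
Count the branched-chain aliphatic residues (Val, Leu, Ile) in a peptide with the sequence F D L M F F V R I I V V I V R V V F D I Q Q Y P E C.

Matching residues: L3, V7, I9, I10, V11, V12, I13, V14, V16, V17, I20.

11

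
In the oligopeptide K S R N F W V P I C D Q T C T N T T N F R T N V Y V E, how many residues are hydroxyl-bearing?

7

S, T, and Y are the three residues with a side-chain hydroxyl.
Matching residues: S2, T13, T15, T17, T18, T22, Y25.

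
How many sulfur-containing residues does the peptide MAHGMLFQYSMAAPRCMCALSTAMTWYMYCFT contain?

Cysteine (C, thiol) and methionine (M, thioether) are the two sulfur-containing amino acids.
Matching residues: M1, M5, M11, C16, M17, C18, M24, M28, C30.

9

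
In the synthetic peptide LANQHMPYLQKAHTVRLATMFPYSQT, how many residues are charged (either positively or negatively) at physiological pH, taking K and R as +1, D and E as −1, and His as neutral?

2

Charged side chains at pH ~7.4: K, R (positive); D, E (negative).
Matching residues: K11, R16.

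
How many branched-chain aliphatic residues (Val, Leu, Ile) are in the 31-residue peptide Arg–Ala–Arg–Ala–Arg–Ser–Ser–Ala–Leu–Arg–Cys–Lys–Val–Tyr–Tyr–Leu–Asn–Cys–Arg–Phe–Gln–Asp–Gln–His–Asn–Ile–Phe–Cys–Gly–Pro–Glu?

Matching residues: Leu9, Val13, Leu16, Ile26.

4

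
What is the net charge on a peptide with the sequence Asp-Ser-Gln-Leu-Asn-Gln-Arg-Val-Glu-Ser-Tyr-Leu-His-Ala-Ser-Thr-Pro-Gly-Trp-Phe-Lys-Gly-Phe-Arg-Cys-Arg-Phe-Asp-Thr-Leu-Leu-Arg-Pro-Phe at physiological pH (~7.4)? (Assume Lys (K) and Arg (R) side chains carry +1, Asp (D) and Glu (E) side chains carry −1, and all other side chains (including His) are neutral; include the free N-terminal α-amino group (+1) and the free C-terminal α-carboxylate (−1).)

Positive (K, R): Arg7, Lys21, Arg24, Arg26, Arg32 → +5.
Negative (D, E): Asp1, Glu9, Asp28 → −3.
The N-terminus (+1) and C-terminus (−1) cancel.
Net charge = (+5) + (−3) = +2.

+2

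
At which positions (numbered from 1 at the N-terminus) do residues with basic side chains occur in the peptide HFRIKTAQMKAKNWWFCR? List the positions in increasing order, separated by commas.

Lysine (K), arginine (R), and histidine (H) have basic, nitrogen-containing side chains.
Matching residues: H1, R3, K5, K10, K12, R18.

1, 3, 5, 10, 12, 18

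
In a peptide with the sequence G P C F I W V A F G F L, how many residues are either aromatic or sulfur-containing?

5

Aromatic: F, W, Y. Sulfur-containing: C, M.
Aromatic residues here: F4, W6, F9, F11 (4).
Sulfur-containing residues here: C3 (1).
The two groups share no amino acid, so total = 4 + 1 = 5.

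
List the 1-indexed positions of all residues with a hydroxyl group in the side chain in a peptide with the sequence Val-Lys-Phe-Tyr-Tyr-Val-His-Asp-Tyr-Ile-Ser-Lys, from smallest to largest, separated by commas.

4, 5, 9, 11

The –OH-bearing residues are Ser, Thr (aliphatic alcohols), and Tyr (phenol).
Matching residues: Tyr4, Tyr5, Tyr9, Ser11.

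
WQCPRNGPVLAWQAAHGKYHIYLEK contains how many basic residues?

5

K, R, and H are the three residues with basic side chains (ε-amine, guanidinium, and imidazole respectively).
Matching residues: R5, H16, K18, H20, K25.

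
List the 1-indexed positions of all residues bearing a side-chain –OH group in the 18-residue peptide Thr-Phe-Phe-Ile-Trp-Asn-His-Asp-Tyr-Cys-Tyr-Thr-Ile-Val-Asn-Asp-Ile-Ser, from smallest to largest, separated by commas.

S, T, and Y are the three residues with a side-chain hydroxyl.
Matching residues: Thr1, Tyr9, Tyr11, Thr12, Ser18.

1, 9, 11, 12, 18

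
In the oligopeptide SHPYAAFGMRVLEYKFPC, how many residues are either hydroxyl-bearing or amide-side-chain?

Hydroxyl-bearing: S, T, Y. Amide-side-chain: N, Q.
Hydroxyl-bearing residues here: S1, Y4, Y14 (3).
Amide-side-chain residues here: none (0).
The two groups share no amino acid, so total = 3 + 0 = 3.

3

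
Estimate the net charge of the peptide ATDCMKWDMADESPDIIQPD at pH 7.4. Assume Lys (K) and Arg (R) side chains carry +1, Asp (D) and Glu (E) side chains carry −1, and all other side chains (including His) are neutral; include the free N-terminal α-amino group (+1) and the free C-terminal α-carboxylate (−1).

-5

Positive (K, R): K6 → +1.
Negative (D, E): D3, D8, D11, E12, D15, D20 → −6.
The N-terminus (+1) and C-terminus (−1) cancel.
Net charge = (+1) + (−6) = −5.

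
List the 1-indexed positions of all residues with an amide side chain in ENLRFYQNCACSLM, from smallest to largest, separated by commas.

2, 7, 8

The amide-side-chain residues are Asn (N) and Gln (Q).
Matching residues: N2, Q7, N8.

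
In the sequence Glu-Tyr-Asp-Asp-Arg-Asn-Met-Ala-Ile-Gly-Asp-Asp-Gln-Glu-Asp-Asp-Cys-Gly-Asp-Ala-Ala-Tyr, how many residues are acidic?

9

The acidic residues are Asp (D) and Glu (E), whose side chains end in a carboxylate group.
Matching residues: Glu1, Asp3, Asp4, Asp11, Asp12, Glu14, Asp15, Asp16, Asp19.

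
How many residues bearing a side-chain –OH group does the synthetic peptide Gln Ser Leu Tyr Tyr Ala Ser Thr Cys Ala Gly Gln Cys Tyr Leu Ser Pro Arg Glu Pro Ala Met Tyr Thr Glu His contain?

Serine (S), threonine (T), and tyrosine (Y) each carry a hydroxyl group on the side chain.
Matching residues: Ser2, Tyr4, Tyr5, Ser7, Thr8, Tyr14, Ser16, Tyr23, Thr24.

9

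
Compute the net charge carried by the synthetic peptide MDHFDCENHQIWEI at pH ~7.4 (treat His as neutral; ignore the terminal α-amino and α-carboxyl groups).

-4

Near pH 7.4, K and R contribute +1 each, D and E contribute −1 each, and every other side chain (His included, as stated) is uncharged.
Positive (K, R): none → +0.
Negative (D, E): D2, D5, E7, E13 → −4.
Net charge = (+0) + (−4) = −4.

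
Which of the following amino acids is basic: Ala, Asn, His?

The basic amino acids are Lys (K), Arg (R), and His (H).
Of the listed options, only His belongs to this group.

His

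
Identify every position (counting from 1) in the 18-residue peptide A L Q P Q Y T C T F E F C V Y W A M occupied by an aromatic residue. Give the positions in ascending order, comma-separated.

Phenylalanine (F), tryptophan (W), and tyrosine (Y) have aromatic ring side chains.
Matching residues: Y6, F10, F12, Y15, W16.

6, 10, 12, 15, 16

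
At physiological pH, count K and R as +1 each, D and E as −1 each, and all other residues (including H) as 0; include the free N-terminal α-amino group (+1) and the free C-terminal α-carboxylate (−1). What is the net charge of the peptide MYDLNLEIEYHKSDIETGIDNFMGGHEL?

Positive (K, R): K12 → +1.
Negative (D, E): D3, E7, E9, D14, E16, D20, E27 → −7.
The N-terminus (+1) and C-terminus (−1) cancel.
Net charge = (+1) + (−7) = −6.

-6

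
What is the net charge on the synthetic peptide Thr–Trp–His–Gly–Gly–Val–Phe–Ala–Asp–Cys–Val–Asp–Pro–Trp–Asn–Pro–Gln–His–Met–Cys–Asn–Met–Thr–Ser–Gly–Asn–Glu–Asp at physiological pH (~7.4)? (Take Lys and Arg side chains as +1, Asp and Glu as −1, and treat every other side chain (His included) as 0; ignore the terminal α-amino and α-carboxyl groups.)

Positive (K, R): none → +0.
Negative (D, E): Asp9, Asp12, Glu27, Asp28 → −4.
Net charge = (+0) + (−4) = −4.

-4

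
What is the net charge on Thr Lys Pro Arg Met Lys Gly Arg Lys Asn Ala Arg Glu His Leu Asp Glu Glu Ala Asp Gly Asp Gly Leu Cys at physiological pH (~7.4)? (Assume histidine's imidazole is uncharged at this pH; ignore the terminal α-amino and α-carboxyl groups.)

Near pH 7.4, K and R contribute +1 each, D and E contribute −1 each, and every other side chain (His included, as stated) is uncharged.
Positive (K, R): Lys2, Arg4, Lys6, Arg8, Lys9, Arg12 → +6.
Negative (D, E): Glu13, Asp16, Glu17, Glu18, Asp20, Asp22 → −6.
Net charge = (+6) + (−6) = 0.

0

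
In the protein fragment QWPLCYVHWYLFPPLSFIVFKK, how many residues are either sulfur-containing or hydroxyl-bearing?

4

Sulfur-containing: C, M. Hydroxyl-bearing: S, T, Y.
Sulfur-containing residues here: C5 (1).
Hydroxyl-bearing residues here: Y6, Y10, S16 (3).
The two groups share no amino acid, so total = 1 + 3 = 4.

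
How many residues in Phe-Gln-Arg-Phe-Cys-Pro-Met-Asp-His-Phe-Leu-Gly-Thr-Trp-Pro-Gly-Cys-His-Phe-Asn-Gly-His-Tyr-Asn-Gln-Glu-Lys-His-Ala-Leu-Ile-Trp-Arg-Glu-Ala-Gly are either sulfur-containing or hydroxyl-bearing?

Sulfur-containing: C, M. Hydroxyl-bearing: S, T, Y.
Sulfur-containing residues here: Cys5, Met7, Cys17 (3).
Hydroxyl-bearing residues here: Thr13, Tyr23 (2).
The two groups share no amino acid, so total = 3 + 2 = 5.

5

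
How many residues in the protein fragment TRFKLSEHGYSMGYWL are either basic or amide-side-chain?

3

Basic: H, K, R. Amide-side-chain: N, Q.
Basic residues here: R2, K4, H8 (3).
Amide-side-chain residues here: none (0).
The two groups share no amino acid, so total = 3 + 0 = 3.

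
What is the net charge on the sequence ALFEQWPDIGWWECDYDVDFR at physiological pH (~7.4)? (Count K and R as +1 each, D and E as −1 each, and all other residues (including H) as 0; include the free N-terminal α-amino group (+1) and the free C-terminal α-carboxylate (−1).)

-5

Positive (K, R): R21 → +1.
Negative (D, E): E4, D8, E13, D15, D17, D19 → −6.
The N-terminus (+1) and C-terminus (−1) cancel.
Net charge = (+1) + (−6) = −5.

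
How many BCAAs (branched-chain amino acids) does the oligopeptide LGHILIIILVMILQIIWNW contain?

12

The BCAAs are Val, Leu, and Ile — aliphatic side chains with a branch point.
Matching residues: L1, I4, L5, I6, I7, I8, L9, V10, I12, L13, I15, I16.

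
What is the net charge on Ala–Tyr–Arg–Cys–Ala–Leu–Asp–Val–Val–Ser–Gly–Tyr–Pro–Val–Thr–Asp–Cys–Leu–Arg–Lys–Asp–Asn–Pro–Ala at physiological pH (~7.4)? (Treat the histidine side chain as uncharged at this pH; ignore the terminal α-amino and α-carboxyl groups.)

Near pH 7.4, K and R contribute +1 each, D and E contribute −1 each, and every other side chain (His included, as stated) is uncharged.
Positive (K, R): Arg3, Arg19, Lys20 → +3.
Negative (D, E): Asp7, Asp16, Asp21 → −3.
Net charge = (+3) + (−3) = 0.

0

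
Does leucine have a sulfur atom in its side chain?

Cysteine (C, thiol) and methionine (M, thioether) are the two sulfur-containing amino acids.
Leucine is not in this group.

No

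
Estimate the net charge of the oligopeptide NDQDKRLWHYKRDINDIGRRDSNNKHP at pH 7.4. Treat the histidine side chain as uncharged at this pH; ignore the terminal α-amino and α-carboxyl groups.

+2

The side chains ionized at physiological pH are Lys/Arg (+1) and Asp/Glu (−1); with His treated as neutral, nothing else contributes.
Positive (K, R): K5, R6, K11, R12, R19, R20, K25 → +7.
Negative (D, E): D2, D4, D13, D16, D21 → −5.
Net charge = (+7) + (−5) = +2.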